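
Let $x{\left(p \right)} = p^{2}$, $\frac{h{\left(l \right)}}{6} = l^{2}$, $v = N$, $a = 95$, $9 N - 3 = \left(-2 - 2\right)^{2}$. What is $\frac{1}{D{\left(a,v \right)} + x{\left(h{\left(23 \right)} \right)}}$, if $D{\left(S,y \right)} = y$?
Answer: $\frac{9}{90668503} \approx 9.9263 \cdot 10^{-8}$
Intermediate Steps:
$N = \frac{19}{9}$ ($N = \frac{1}{3} + \frac{\left(-2 - 2\right)^{2}}{9} = \frac{1}{3} + \frac{\left(-4\right)^{2}}{9} = \frac{1}{3} + \frac{1}{9} \cdot 16 = \frac{1}{3} + \frac{16}{9} = \frac{19}{9} \approx 2.1111$)
$v = \frac{19}{9} \approx 2.1111$
$h{\left(l \right)} = 6 l^{2}$
$\frac{1}{D{\left(a,v \right)} + x{\left(h{\left(23 \right)} \right)}} = \frac{1}{\frac{19}{9} + \left(6 \cdot 23^{2}\right)^{2}} = \frac{1}{\frac{19}{9} + \left(6 \cdot 529\right)^{2}} = \frac{1}{\frac{19}{9} + 3174^{2}} = \frac{1}{\frac{19}{9} + 10074276} = \frac{1}{\frac{90668503}{9}} = \frac{9}{90668503}$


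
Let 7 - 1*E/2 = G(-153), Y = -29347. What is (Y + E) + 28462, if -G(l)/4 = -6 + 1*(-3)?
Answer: -943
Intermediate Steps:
G(l) = 36 (G(l) = -4*(-6 + 1*(-3)) = -4*(-6 - 3) = -4*(-9) = 36)
E = -58 (E = 14 - 2*36 = 14 - 72 = -58)
(Y + E) + 28462 = (-29347 - 58) + 28462 = -29405 + 28462 = -943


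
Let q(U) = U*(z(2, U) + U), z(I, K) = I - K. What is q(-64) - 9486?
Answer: -9614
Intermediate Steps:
q(U) = 2*U (q(U) = U*((2 - U) + U) = U*2 = 2*U)
q(-64) - 9486 = 2*(-64) - 9486 = -128 - 9486 = -9614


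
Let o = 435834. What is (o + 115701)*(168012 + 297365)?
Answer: 256671703695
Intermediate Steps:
(o + 115701)*(168012 + 297365) = (435834 + 115701)*(168012 + 297365) = 551535*465377 = 256671703695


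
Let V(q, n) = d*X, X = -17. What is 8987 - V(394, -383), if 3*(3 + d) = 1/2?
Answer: 53633/6 ≈ 8938.8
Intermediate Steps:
d = -17/6 (d = -3 + (⅓)/2 = -3 + (⅓)*(½) = -3 + ⅙ = -17/6 ≈ -2.8333)
V(q, n) = 289/6 (V(q, n) = -17/6*(-17) = 289/6)
8987 - V(394, -383) = 8987 - 1*289/6 = 8987 - 289/6 = 53633/6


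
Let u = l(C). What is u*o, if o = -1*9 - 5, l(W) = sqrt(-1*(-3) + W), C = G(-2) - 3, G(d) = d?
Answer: -14*I*sqrt(2) ≈ -19.799*I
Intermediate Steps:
C = -5 (C = -2 - 3 = -5)
l(W) = sqrt(3 + W)
u = I*sqrt(2) (u = sqrt(3 - 5) = sqrt(-2) = I*sqrt(2) ≈ 1.4142*I)
o = -14 (o = -9 - 5 = -14)
u*o = (I*sqrt(2))*(-14) = -14*I*sqrt(2)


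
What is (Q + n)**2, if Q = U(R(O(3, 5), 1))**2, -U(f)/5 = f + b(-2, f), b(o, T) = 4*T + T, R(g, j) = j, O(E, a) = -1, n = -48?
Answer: 725904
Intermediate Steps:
b(o, T) = 5*T
U(f) = -30*f (U(f) = -5*(f + 5*f) = -30*f)
Q = 900 (Q = (-30*1)**2 = (-30)**2 = 900)
(Q + n)**2 = (900 - 48)**2 = 852**2 = 725904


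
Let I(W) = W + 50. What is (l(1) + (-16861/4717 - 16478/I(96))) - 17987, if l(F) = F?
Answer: -6233411442/344341 ≈ -18102.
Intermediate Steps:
I(W) = 50 + W
(l(1) + (-16861/4717 - 16478/I(96))) - 17987 = (1 + (-16861/4717 - 16478/(50 + 96))) - 17987 = (1 + (-16861*1/4717 - 16478/146)) - 17987 = (1 + (-16861/4717 - 16478*1/146)) - 17987 = (1 + (-16861/4717 - 8239/73)) - 17987 = (1 - 40094216/344341) - 17987 = -39749875/344341 - 17987 = -6233411442/344341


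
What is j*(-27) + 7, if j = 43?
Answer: -1154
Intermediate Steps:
j*(-27) + 7 = 43*(-27) + 7 = -1161 + 7 = -1154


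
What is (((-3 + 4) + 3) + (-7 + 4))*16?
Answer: 16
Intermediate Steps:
(((-3 + 4) + 3) + (-7 + 4))*16 = ((1 + 3) - 3)*16 = (4 - 3)*16 = 1*16 = 16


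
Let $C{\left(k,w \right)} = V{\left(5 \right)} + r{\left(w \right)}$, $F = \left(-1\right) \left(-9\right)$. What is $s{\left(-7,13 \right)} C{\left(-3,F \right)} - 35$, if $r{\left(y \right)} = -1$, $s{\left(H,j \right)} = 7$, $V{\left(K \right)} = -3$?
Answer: $-63$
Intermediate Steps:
$F = 9$
$C{\left(k,w \right)} = -4$ ($C{\left(k,w \right)} = -3 - 1 = -4$)
$s{\left(-7,13 \right)} C{\left(-3,F \right)} - 35 = 7 \left(-4\right) - 35 = -28 - 35 = -63$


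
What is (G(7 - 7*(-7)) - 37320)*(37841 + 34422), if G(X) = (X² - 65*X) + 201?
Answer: -2718750849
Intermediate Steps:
G(X) = 201 + X² - 65*X
(G(7 - 7*(-7)) - 37320)*(37841 + 34422) = ((201 + (7 - 7*(-7))² - 65*(7 - 7*(-7))) - 37320)*(37841 + 34422) = ((201 + (7 + 49)² - 65*(7 + 49)) - 37320)*72263 = ((201 + 56² - 65*56) - 37320)*72263 = ((201 + 3136 - 3640) - 37320)*72263 = (-303 - 37320)*72263 = -37623*72263 = -2718750849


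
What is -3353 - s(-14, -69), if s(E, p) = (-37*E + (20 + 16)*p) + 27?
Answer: -1414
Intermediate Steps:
s(E, p) = 27 - 37*E + 36*p (s(E, p) = (-37*E + 36*p) + 27 = 27 - 37*E + 36*p)
-3353 - s(-14, -69) = -3353 - (27 - 37*(-14) + 36*(-69)) = -3353 - (27 + 518 - 2484) = -3353 - 1*(-1939) = -3353 + 1939 = -1414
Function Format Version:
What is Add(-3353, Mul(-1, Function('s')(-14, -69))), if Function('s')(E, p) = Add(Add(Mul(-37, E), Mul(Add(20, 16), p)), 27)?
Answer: -1414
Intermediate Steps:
Function('s')(E, p) = Add(27, Mul(-37, E), Mul(36, p)) (Function('s')(E, p) = Add(Add(Mul(-37, E), Mul(36, p)), 27) = Add(27, Mul(-37, E), Mul(36, p)))
Add(-3353, Mul(-1, Function('s')(-14, -69))) = Add(-3353, Mul(-1, Add(27, Mul(-37, -14), Mul(36, -69)))) = Add(-3353, Mul(-1, Add(27, 518, -2484))) = Add(-3353, Mul(-1, -1939)) = Add(-3353, 1939) = -1414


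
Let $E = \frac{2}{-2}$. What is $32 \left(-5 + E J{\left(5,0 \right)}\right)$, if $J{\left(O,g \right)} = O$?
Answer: $-320$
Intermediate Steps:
$E = -1$ ($E = 2 \left(- \frac{1}{2}\right) = -1$)
$32 \left(-5 + E J{\left(5,0 \right)}\right) = 32 \left(-5 - 5\right) = 32 \left(-10\right) = -320$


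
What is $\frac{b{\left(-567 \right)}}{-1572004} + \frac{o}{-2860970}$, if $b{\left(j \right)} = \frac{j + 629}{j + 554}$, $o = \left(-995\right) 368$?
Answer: $\frac{331989449}{2593918886} \approx 0.12799$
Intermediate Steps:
$o = -366160$
$b{\left(j \right)} = \frac{629 + j}{554 + j}$
$\frac{b{\left(-567 \right)}}{-1572004} + \frac{o}{-2860970} = \frac{\frac{1}{554 - 567} \left(629 - 567\right)}{-1572004} - \frac{366160}{-2860970} = \frac{1}{-13} \cdot 62 \left(- \frac{1}{1572004}\right) - - \frac{1592}{12439} = \left(- \frac{1}{13}\right) 62 \left(- \frac{1}{1572004}\right) + \frac{1592}{12439} = \left(- \frac{62}{13}\right) \left(- \frac{1}{1572004}\right) + \frac{1592}{12439} = \frac{31}{10218026} + \frac{1592}{12439} = \frac{331989449}{2593918886}$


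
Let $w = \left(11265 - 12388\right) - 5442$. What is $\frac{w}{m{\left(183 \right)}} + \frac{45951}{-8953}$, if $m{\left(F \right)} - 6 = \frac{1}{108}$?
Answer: $- \frac{6377678259}{5810497} \approx -1097.6$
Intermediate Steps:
$m{\left(F \right)} = \frac{649}{108}$ ($m{\left(F \right)} = 6 + \frac{1}{108} = \frac{649}{108}$)
$w = -6565$ ($w = -1123 - 5442 = -6565$)
$\frac{w}{m{\left(183 \right)}} + \frac{45951}{-8953} = - \frac{6565}{\frac{649}{108}} + \frac{45951}{-8953} = \left(-6565\right) \frac{108}{649} + 45951 \left(- \frac{1}{8953}\right) = - \frac{709020}{649} - \frac{45951}{8953} = - \frac{6377678259}{5810497}$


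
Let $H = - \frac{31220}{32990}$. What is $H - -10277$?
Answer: $\frac{33900701}{3299} \approx 10276.0$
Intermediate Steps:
$H = - \frac{3122}{3299}$ ($H = \left(-31220\right) \frac{1}{32990} = - \frac{3122}{3299} \approx -0.94635$)
$H - -10277 = - \frac{3122}{3299} - -10277 = - \frac{3122}{3299} + 10277 = \frac{33900701}{3299}$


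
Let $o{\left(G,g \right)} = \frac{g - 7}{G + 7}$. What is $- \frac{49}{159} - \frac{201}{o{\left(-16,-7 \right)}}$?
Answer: $- \frac{288317}{2226} \approx -129.52$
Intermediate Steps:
$o{\left(G,g \right)} = \frac{-7 + g}{7 + G}$
$- \frac{49}{159} - \frac{201}{o{\left(-16,-7 \right)}} = - \frac{49}{159} - \frac{201}{\frac{1}{7 - 16} \left(-7 - 7\right)} = \left(-49\right) \frac{1}{159} - \frac{201}{\frac{1}{-9} \left(-14\right)} = - \frac{49}{159} - \frac{201}{\left(- \frac{1}{9}\right) \left(-14\right)} = - \frac{49}{159} - \frac{201}{\frac{14}{9}} = - \frac{49}{159} - \frac{1809}{14} = - \frac{288317}{2226}$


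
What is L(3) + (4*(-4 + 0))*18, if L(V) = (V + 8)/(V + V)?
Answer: -1717/6 ≈ -286.17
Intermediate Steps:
L(V) = (8 + V)/(2*V) (L(V) = (8 + V)/((2*V)) = (8 + V)*(1/(2*V)) = (8 + V)/(2*V))
L(3) + (4*(-4 + 0))*18 = (1/2)*(8 + 3)/3 + (4*(-4 + 0))*18 = (1/2)*(1/3)*11 + (4*(-4))*18 = 11/6 - 16*18 = 11/6 - 288 = -1717/6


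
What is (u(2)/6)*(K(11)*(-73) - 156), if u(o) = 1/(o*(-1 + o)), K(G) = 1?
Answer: -229/12 ≈ -19.083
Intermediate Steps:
u(o) = 1/(o*(-1 + o))
(u(2)/6)*(K(11)*(-73) - 156) = ((1/(2*(-1 + 2)))/6)*(1*(-73) - 156) = (((½)/1)*(⅙))*(-73 - 156) = (((½)*1)*(⅙))*(-229) = ((½)*(⅙))*(-229) = (1/12)*(-229) = -229/12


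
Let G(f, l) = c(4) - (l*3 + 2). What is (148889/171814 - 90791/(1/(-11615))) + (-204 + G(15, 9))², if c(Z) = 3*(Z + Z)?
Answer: 181191805167733/171814 ≈ 1.0546e+9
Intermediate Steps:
c(Z) = 6*Z (c(Z) = 3*(2*Z) = 6*Z)
G(f, l) = 22 - 3*l (G(f, l) = 6*4 - (l*3 + 2) = 24 - (3*l + 2) = 24 - (2 + 3*l) = 24 + (-2 - 3*l) = 22 - 3*l)
(148889/171814 - 90791/(1/(-11615))) + (-204 + G(15, 9))² = (148889/171814 - 90791/(1/(-11615))) + (-204 + (22 - 3*9))² = (148889*(1/171814) - 90791/(-1/11615)) + (-204 + (22 - 27))² = (148889/171814 - 90791*(-11615)) + (-204 - 5)² = (148889/171814 + 1054537465) + (-209)² = 181184300160399/171814 + 43681 = 181191805167733/171814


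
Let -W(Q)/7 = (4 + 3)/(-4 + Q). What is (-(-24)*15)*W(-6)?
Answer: 1764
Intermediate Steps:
W(Q) = -49/(-4 + Q) (W(Q) = -7*(4 + 3)/(-4 + Q) = -49/(-4 + Q))
(-(-24)*15)*W(-6) = (-(-24)*15)*(-49/(-4 - 6)) = (-24*(-15))*(-49/(-10)) = 360*(-49*(-⅒)) = 360*(49/10) = 1764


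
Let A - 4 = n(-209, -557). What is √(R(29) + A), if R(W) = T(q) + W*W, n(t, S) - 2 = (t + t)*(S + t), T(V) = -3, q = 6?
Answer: 2*√80258 ≈ 566.60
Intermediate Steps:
n(t, S) = 2 + 2*t*(S + t) (n(t, S) = 2 + (t + t)*(S + t) = 2 + (2*t)*(S + t) = 2 + 2*t*(S + t))
R(W) = -3 + W² (R(W) = -3 + W*W = -3 + W²)
A = 320194 (A = 4 + (2 + 2*(-209)² + 2*(-557)*(-209)) = 4 + (2 + 2*43681 + 232826) = 4 + (2 + 87362 + 232826) = 4 + 320190 = 320194)
√(R(29) + A) = √((-3 + 29²) + 320194) = √((-3 + 841) + 320194) = √(838 + 320194) = √321032 = 2*√80258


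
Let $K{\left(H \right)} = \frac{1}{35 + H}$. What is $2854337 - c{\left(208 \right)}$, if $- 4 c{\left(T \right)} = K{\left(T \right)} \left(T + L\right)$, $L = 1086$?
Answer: $\frac{1387208429}{486} \approx 2.8543 \cdot 10^{6}$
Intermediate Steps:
$c{\left(T \right)} = - \frac{1086 + T}{4 \left(35 + T\right)}$ ($c{\left(T \right)} = - \frac{\frac{1}{35 + T} \left(T + 1086\right)}{4} = - \frac{\frac{1}{35 + T} \left(1086 + T\right)}{4} = - \frac{1086 + T}{4 \left(35 + T\right)}$)
$2854337 - c{\left(208 \right)} = 2854337 - \frac{-1086 - 208}{4 \left(35 + 208\right)} = 2854337 - \frac{-1086 - 208}{4 \cdot 243} = 2854337 - \frac{1}{4} \cdot \frac{1}{243} \left(-1294\right) = 2854337 - - \frac{647}{486} = 2854337 + \frac{647}{486} = \frac{1387208429}{486}$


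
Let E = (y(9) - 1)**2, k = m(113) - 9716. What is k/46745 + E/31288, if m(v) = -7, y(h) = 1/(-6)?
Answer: -10949385559/52652072160 ≈ -0.20796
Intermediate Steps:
y(h) = -1/6
k = -9723 (k = -7 - 9716 = -9723)
E = 49/36 (E = (-1/6 - 1)**2 = (-7/6)**2 = 49/36 ≈ 1.3611)
k/46745 + E/31288 = -9723/46745 + (49/36)/31288 = -9723*1/46745 + (49/36)*(1/31288) = -9723/46745 + 49/1126368 = -10949385559/52652072160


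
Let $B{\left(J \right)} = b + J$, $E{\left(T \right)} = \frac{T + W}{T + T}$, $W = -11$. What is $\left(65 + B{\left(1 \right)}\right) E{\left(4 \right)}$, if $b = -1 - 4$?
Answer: $- \frac{427}{8} \approx -53.375$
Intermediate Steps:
$b = -5$ ($b = -1 - 4 = -5$)
$E{\left(T \right)} = \frac{-11 + T}{2 T}$ ($E{\left(T \right)} = \frac{T - 11}{T + T} = \frac{-11 + T}{2 T}$)
$B{\left(J \right)} = -5 + J$
$\left(65 + B{\left(1 \right)}\right) E{\left(4 \right)} = \left(65 + \left(-5 + 1\right)\right) \frac{-11 + 4}{2 \cdot 4} = \left(65 - 4\right) \frac{1}{2} \cdot \frac{1}{4} \left(-7\right) = 61 \left(- \frac{7}{8}\right) = - \frac{427}{8}$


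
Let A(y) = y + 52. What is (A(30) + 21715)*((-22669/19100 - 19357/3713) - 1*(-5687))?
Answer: 8781106362735191/70918300 ≈ 1.2382e+8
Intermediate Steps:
A(y) = 52 + y
(A(30) + 21715)*((-22669/19100 - 19357/3713) - 1*(-5687)) = ((52 + 30) + 21715)*((-22669/19100 - 19357/3713) - 1*(-5687)) = (82 + 21715)*((-22669*1/19100 - 19357*1/3713) + 5687) = 21797*((-22669/19100 - 19357/3713) + 5687) = 21797*(-453888697/70918300 + 5687) = 21797*(402858483403/70918300) = 8781106362735191/70918300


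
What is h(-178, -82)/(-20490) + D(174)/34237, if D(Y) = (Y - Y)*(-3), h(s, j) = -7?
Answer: 7/20490 ≈ 0.00034163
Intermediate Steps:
D(Y) = 0 (D(Y) = 0*(-3) = 0)
h(-178, -82)/(-20490) + D(174)/34237 = -7/(-20490) + 0/34237 = -7*(-1/20490) + 0*(1/34237) = 7/20490 + 0 = 7/20490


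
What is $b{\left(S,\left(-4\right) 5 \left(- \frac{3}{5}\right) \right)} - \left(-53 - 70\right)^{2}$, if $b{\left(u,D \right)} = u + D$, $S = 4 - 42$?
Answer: $-15155$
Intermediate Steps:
$S = -38$ ($S = 4 - 42 = -38$)
$b{\left(u,D \right)} = D + u$
$b{\left(S,\left(-4\right) 5 \left(- \frac{3}{5}\right) \right)} - \left(-53 - 70\right)^{2} = \left(\left(-4\right) 5 \left(- \frac{3}{5}\right) - 38\right) - \left(-53 - 70\right)^{2} = \left(- 20 \left(\left(-3\right) \frac{1}{5}\right) - 38\right) - \left(-123\right)^{2} = \left(\left(-20\right) \left(- \frac{3}{5}\right) - 38\right) - 15129 = \left(12 - 38\right) - 15129 = -26 - 15129 = -15155$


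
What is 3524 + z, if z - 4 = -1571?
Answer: 1957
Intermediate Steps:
z = -1567 (z = 4 - 1571 = -1567)
3524 + z = 3524 - 1567 = 1957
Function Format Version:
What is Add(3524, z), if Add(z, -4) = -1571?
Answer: 1957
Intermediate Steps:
z = -1567 (z = Add(4, -1571) = -1567)
Add(3524, z) = Add(3524, -1567) = 1957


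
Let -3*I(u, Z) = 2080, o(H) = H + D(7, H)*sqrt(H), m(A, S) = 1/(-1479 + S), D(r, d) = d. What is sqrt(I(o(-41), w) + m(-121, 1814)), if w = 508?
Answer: I*sqrt(700280985)/1005 ≈ 26.331*I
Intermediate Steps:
o(H) = H + H**(3/2) (o(H) = H + H*sqrt(H) = H + H**(3/2))
I(u, Z) = -2080/3 (I(u, Z) = -1/3*2080 = -2080/3)
sqrt(I(o(-41), w) + m(-121, 1814)) = sqrt(-2080/3 + 1/(-1479 + 1814)) = sqrt(-2080/3 + 1/335) = sqrt(-696797/1005) = I*sqrt(700280985)/1005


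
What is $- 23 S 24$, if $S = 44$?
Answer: $-24288$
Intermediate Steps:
$- 23 S 24 = \left(-23\right) 44 \cdot 24 = \left(-1012\right) 24 = -24288$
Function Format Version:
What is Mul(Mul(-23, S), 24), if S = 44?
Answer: -24288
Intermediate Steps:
Mul(Mul(-23, S), 24) = Mul(Mul(-23, 44), 24) = Mul(-1012, 24) = -24288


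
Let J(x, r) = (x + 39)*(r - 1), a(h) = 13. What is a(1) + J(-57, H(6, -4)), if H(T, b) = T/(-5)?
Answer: 263/5 ≈ 52.600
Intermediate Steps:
H(T, b) = -T/5 (H(T, b) = T*(-⅕) = -T/5)
J(x, r) = (-1 + r)*(39 + x) (J(x, r) = (39 + x)*(-1 + r) = (-1 + r)*(39 + x))
a(1) + J(-57, H(6, -4)) = 13 + (-39 - 1*(-57) + 39*(-⅕*6) - ⅕*6*(-57)) = 13 + (-39 + 57 + 39*(-6/5) - 6/5*(-57)) = 13 + (-39 + 57 - 234/5 + 342/5) = 13 + 198/5 = 263/5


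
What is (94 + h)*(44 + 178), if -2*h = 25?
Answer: 18093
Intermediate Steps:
h = -25/2 (h = -1/2*25 = -25/2 ≈ -12.500)
(94 + h)*(44 + 178) = (94 - 25/2)*(44 + 178) = (163/2)*222 = 18093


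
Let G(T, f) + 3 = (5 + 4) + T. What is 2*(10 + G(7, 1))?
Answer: 46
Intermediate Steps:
G(T, f) = 6 + T (G(T, f) = -3 + ((5 + 4) + T) = -3 + (9 + T) = 6 + T)
2*(10 + G(7, 1)) = 2*(10 + (6 + 7)) = 2*(10 + 13) = 2*23 = 46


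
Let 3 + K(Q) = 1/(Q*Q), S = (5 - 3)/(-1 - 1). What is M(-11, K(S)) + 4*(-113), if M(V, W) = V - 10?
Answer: -473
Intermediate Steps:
S = -1 (S = 2/(-2) = 2*(-½) = -1)
K(Q) = -3 + Q⁻² (K(Q) = -3 + 1/(Q*Q) = -3 + 1/(Q²) = -3 + Q⁻²)
M(V, W) = -10 + V
M(-11, K(S)) + 4*(-113) = (-10 - 11) + 4*(-113) = -21 - 452 = -473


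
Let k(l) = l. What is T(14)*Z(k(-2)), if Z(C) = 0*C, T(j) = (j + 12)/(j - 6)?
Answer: 0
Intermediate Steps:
T(j) = (12 + j)/(-6 + j)
Z(C) = 0
T(14)*Z(k(-2)) = ((12 + 14)/(-6 + 14))*0 = (26/8)*0 = ((1/8)*26)*0 = (13/4)*0 = 0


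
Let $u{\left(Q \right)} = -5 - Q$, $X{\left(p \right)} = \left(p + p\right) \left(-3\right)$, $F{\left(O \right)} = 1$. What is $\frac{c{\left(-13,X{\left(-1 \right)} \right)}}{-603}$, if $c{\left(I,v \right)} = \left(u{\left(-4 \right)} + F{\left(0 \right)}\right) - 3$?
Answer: $\frac{1}{201} \approx 0.0049751$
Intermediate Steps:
$X{\left(p \right)} = - 6 p$ ($X{\left(p \right)} = 2 p \left(-3\right) = - 6 p$)
$c{\left(I,v \right)} = -3$ ($c{\left(I,v \right)} = \left(\left(-5 - -4\right) + 1\right) - 3 = \left(\left(-5 + 4\right) + 1\right) - 3 = \left(-1 + 1\right) - 3 = 0 - 3 = -3$)
$\frac{c{\left(-13,X{\left(-1 \right)} \right)}}{-603} = - \frac{3}{-603} = \left(-3\right) \left(- \frac{1}{603}\right) = \frac{1}{201}$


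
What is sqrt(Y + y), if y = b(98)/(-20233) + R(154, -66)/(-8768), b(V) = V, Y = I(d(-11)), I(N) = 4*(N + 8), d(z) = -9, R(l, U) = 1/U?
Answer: I*sqrt(8578570257166789902)/1463574288 ≈ 2.0012*I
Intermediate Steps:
I(N) = 32 + 4*N (I(N) = 4*(8 + N) = 32 + 4*N)
Y = -4 (Y = 32 + 4*(-9) = 32 - 36 = -4)
y = -56691191/11708594304 (y = 98/(-20233) + 1/(-66*(-8768)) = 98*(-1/20233) - 1/66*(-1/8768) = -98/20233 + 1/578688 = -56691191/11708594304 ≈ -0.0048418)
sqrt(Y + y) = sqrt(-4 - 56691191/11708594304) = sqrt(-46891068407/11708594304) = I*sqrt(8578570257166789902)/1463574288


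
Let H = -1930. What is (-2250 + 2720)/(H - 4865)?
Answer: -94/1359 ≈ -0.069168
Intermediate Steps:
(-2250 + 2720)/(H - 4865) = (-2250 + 2720)/(-1930 - 4865) = 470/(-6795) = 470*(-1/6795) = -94/1359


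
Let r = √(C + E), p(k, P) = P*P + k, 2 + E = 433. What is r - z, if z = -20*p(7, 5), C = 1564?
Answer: 640 + √1995 ≈ 684.67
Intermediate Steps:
E = 431 (E = -2 + 433 = 431)
p(k, P) = k + P² (p(k, P) = P² + k = k + P²)
r = √1995 (r = √(1564 + 431) = √1995 ≈ 44.665)
z = -640 (z = -20*(7 + 5²) = -20*(7 + 25) = -20*32 = -640)
r - z = √1995 - 1*(-640) = √1995 + 640 = 640 + √1995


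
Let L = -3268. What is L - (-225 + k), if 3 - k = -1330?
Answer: -4376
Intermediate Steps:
k = 1333 (k = 3 - 1*(-1330) = 3 + 1330 = 1333)
L - (-225 + k) = -3268 - (-225 + 1333) = -3268 - 1*1108 = -3268 - 1108 = -4376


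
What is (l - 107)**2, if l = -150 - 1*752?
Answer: 1018081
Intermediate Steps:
l = -902 (l = -150 - 752 = -902)
(l - 107)**2 = (-902 - 107)**2 = (-1009)**2 = 1018081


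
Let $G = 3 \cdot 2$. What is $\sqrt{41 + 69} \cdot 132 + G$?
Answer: $6 + 132 \sqrt{110} \approx 1390.4$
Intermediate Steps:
$G = 6$
$\sqrt{41 + 69} \cdot 132 + G = \sqrt{41 + 69} \cdot 132 + 6 = \sqrt{110} \cdot 132 + 6 = 132 \sqrt{110} + 6 = 6 + 132 \sqrt{110}$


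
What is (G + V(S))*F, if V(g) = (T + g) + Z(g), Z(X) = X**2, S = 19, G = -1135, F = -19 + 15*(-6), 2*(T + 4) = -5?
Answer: 166007/2 ≈ 83004.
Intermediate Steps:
T = -13/2 (T = -4 + (1/2)*(-5) = -4 - 5/2 = -13/2 ≈ -6.5000)
F = -109 (F = -19 - 90 = -109)
V(g) = -13/2 + g + g**2 (V(g) = (-13/2 + g) + g**2 = -13/2 + g + g**2)
(G + V(S))*F = (-1135 + (-13/2 + 19 + 19**2))*(-109) = (-1135 + (-13/2 + 19 + 361))*(-109) = (-1135 + 747/2)*(-109) = -1523/2*(-109) = 166007/2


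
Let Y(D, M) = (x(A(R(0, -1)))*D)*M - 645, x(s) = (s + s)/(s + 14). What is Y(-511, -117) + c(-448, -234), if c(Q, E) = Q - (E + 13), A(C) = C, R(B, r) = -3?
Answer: -368314/11 ≈ -33483.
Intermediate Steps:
x(s) = 2*s/(14 + s) (x(s) = (2*s)/(14 + s) = 2*s/(14 + s))
Y(D, M) = -645 - 6*D*M/11 (Y(D, M) = ((2*(-3)/(14 - 3))*D)*M - 645 = ((2*(-3)/11)*D)*M - 645 = ((2*(-3)*(1/11))*D)*M - 645 = (-6*D/11)*M - 645 = -6*D*M/11 - 645 = -645 - 6*D*M/11)
c(Q, E) = -13 + Q - E (c(Q, E) = Q - (13 + E) = Q + (-13 - E) = -13 + Q - E)
Y(-511, -117) + c(-448, -234) = (-645 - 6/11*(-511)*(-117)) + (-13 - 448 - 1*(-234)) = (-645 - 358722/11) + (-13 - 448 + 234) = -365817/11 - 227 = -368314/11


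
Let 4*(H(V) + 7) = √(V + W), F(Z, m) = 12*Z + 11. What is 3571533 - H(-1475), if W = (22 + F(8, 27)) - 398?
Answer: 3571540 - I*√109 ≈ 3.5715e+6 - 10.44*I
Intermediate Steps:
F(Z, m) = 11 + 12*Z
W = -269 (W = (22 + (11 + 12*8)) - 398 = (22 + (11 + 96)) - 398 = (22 + 107) - 398 = 129 - 398 = -269)
H(V) = -7 + √(-269 + V)/4 (H(V) = -7 + √(V - 269)/4 = -7 + √(-269 + V)/4)
3571533 - H(-1475) = 3571533 - (-7 + √(-269 - 1475)/4) = 3571533 - (-7 + √(-1744)/4) = 3571533 - (-7 + (4*I*√109)/4) = 3571533 - (-7 + I*√109) = 3571533 + (7 - I*√109) = 3571540 - I*√109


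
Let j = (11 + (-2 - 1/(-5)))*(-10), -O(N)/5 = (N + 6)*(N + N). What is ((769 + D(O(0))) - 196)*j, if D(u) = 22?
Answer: -54740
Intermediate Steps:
O(N) = -10*N*(6 + N) (O(N) = -5*(N + 6)*(N + N) = -5*(6 + N)*2*N = -10*N*(6 + N))
j = -92 (j = (11 + (-2 - 1/5*(-1)))*(-10) = (11 + (-2 + 1/5))*(-10) = (11 - 9/5)*(-10) = (46/5)*(-10) = -92)
((769 + D(O(0))) - 196)*j = ((769 + 22) - 196)*(-92) = (791 - 196)*(-92) = 595*(-92) = -54740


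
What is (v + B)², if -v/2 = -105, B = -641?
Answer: 185761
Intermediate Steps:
v = 210 (v = -2*(-105) = 210)
(v + B)² = (210 - 641)² = (-431)² = 185761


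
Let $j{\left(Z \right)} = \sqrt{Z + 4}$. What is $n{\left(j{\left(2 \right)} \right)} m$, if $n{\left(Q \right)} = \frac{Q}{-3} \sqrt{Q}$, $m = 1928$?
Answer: $- \frac{1928 \cdot 6^{\frac{3}{4}}}{3} \approx -2463.8$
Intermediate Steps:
$j{\left(Z \right)} = \sqrt{4 + Z}$
$n{\left(Q \right)} = - \frac{Q^{\frac{3}{2}}}{3}$ ($n{\left(Q \right)} = Q \left(- \frac{1}{3}\right) \sqrt{Q} = - \frac{Q}{3} \sqrt{Q} = - \frac{Q^{\frac{3}{2}}}{3}$)
$n{\left(j{\left(2 \right)} \right)} m = - \frac{\left(\sqrt{4 + 2}\right)^{\frac{3}{2}}}{3} \cdot 1928 = - \frac{\left(\sqrt{6}\right)^{\frac{3}{2}}}{3} \cdot 1928 = - \frac{6^{\frac{3}{4}}}{3} \cdot 1928 = - \frac{1928 \cdot 6^{\frac{3}{4}}}{3}$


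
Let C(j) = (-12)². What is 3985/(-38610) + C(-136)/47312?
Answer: -2287231/22833954 ≈ -0.10017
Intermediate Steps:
C(j) = 144
3985/(-38610) + C(-136)/47312 = 3985/(-38610) + 144/47312 = 3985*(-1/38610) + 144*(1/47312) = -797/7722 + 9/2957 = -2287231/22833954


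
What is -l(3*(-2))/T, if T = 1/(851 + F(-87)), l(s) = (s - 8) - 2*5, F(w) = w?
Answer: 18336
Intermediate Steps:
l(s) = -18 + s (l(s) = (-8 + s) - 10 = -18 + s)
T = 1/764 (T = 1/(851 - 87) = 1/764 ≈ 0.0013089)
-l(3*(-2))/T = -(-18 + 3*(-2))/1/764 = -764*(-18 - 6) = -764*(-24) = -1*(-18336) = 18336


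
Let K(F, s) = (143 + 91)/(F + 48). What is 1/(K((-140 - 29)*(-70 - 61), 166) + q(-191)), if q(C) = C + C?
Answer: -22187/8475200 ≈ -0.0026179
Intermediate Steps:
q(C) = 2*C
K(F, s) = 234/(48 + F)
1/(K((-140 - 29)*(-70 - 61), 166) + q(-191)) = 1/(234/(48 + (-140 - 29)*(-70 - 61)) + 2*(-191)) = 1/(234/(48 - 169*(-131)) - 382) = 1/(234/(48 + 22139) - 382) = 1/(234/22187 - 382) = 1/(-8475200/22187) = -22187/8475200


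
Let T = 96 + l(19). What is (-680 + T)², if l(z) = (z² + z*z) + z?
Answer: 24649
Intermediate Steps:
l(z) = z + 2*z² (l(z) = (z² + z²) + z = 2*z² + z = z + 2*z²)
T = 837 (T = 96 + 19*(1 + 2*19) = 96 + 19*(1 + 38) = 96 + 19*39 = 96 + 741 = 837)
(-680 + T)² = (-680 + 837)² = 157² = 24649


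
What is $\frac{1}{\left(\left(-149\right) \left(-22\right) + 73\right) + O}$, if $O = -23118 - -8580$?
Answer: $- \frac{1}{11187} \approx -8.939 \cdot 10^{-5}$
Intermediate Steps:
$O = -14538$ ($O = -23118 + 8580 = -14538$)
$\frac{1}{\left(\left(-149\right) \left(-22\right) + 73\right) + O} = \frac{1}{\left(\left(-149\right) \left(-22\right) + 73\right) - 14538} = \frac{1}{\left(3278 + 73\right) - 14538} = \frac{1}{3351 - 14538} = \frac{1}{-11187} = - \frac{1}{11187}$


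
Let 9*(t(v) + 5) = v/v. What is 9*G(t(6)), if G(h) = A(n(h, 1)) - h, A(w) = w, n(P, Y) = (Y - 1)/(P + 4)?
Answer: 44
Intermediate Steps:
n(P, Y) = (-1 + Y)/(4 + P)
t(v) = -44/9 (t(v) = -5 + (v/v)/9 = -5 + (⅑)*1 = -5 + ⅑ = -44/9)
G(h) = -h (G(h) = (-1 + 1)/(4 + h) - h = 0/(4 + h) - h = 0 - h = -h)
9*G(t(6)) = 9*(-1*(-44/9)) = 9*(44/9) = 44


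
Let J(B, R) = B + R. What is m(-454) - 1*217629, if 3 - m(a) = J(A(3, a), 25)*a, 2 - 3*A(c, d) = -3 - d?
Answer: -822674/3 ≈ -2.7422e+5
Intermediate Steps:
A(c, d) = 5/3 + d/3 (A(c, d) = 2/3 - (-3 - d)/3 = 2/3 + (1 + d/3) = 5/3 + d/3)
m(a) = 3 - a*(80/3 + a/3) (m(a) = 3 - ((5/3 + a/3) + 25)*a = 3 - (80/3 + a/3)*a = 3 - a*(80/3 + a/3))
m(-454) - 1*217629 = (3 - 1/3*(-454)*(80 - 454)) - 1*217629 = (3 - 1/3*(-454)*(-374)) - 217629 = (3 - 169796/3) - 217629 = -169787/3 - 217629 = -822674/3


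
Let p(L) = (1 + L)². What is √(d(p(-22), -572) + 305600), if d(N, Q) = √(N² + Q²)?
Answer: √(305600 + √521665) ≈ 553.46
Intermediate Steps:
√(d(p(-22), -572) + 305600) = √(√(((1 - 22)²)² + (-572)²) + 305600) = √(√(((-21)²)² + 327184) + 305600) = √(√(441² + 327184) + 305600) = √(√(194481 + 327184) + 305600) = √(√521665 + 305600) = √(305600 + √521665)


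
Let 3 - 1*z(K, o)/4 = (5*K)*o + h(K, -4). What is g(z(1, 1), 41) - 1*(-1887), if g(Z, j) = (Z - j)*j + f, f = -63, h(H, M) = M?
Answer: 471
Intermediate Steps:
z(K, o) = 28 - 20*K*o (z(K, o) = 12 - 4*((5*K)*o - 4) = 12 - 4*(5*K*o - 4) = 12 - 4*(-4 + 5*K*o) = 12 + (16 - 20*K*o) = 28 - 20*K*o)
g(Z, j) = -63 + j*(Z - j) (g(Z, j) = (Z - j)*j - 63 = j*(Z - j) - 63 = -63 + j*(Z - j))
g(z(1, 1), 41) - 1*(-1887) = (-63 - 1*41² + (28 - 20*1*1)*41) - 1*(-1887) = (-63 - 1*1681 + (28 - 20)*41) + 1887 = (-63 - 1681 + 8*41) + 1887 = (-63 - 1681 + 328) + 1887 = -1416 + 1887 = 471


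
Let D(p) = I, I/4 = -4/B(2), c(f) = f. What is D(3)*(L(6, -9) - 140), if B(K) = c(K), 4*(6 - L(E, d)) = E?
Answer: 1084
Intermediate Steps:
L(E, d) = 6 - E/4
B(K) = K
I = -8 (I = 4*(-4/2) = 4*(-4*½) = 4*(-2) = -8)
D(p) = -8
D(3)*(L(6, -9) - 140) = -8*((6 - ¼*6) - 140) = -8*((6 - 3/2) - 140) = -8*(9/2 - 140) = -8*(-271/2) = 1084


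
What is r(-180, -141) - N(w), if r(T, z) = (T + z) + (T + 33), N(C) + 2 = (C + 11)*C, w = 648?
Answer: -427498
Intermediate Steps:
N(C) = -2 + C*(11 + C) (N(C) = -2 + (C + 11)*C = -2 + (11 + C)*C = -2 + C*(11 + C))
r(T, z) = 33 + z + 2*T (r(T, z) = (T + z) + (33 + T) = 33 + z + 2*T)
r(-180, -141) - N(w) = (33 - 141 + 2*(-180)) - (-2 + 648² + 11*648) = (33 - 141 - 360) - (-2 + 419904 + 7128) = -468 - 1*427030 = -468 - 427030 = -427498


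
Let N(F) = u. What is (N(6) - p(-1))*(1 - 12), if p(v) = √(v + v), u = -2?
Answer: 22 + 11*I*√2 ≈ 22.0 + 15.556*I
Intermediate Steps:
N(F) = -2
p(v) = √2*√v (p(v) = √(2*v) = √2*√v)
(N(6) - p(-1))*(1 - 12) = (-2 - √2*√(-1))*(1 - 12) = (-2 - √2*I)*(-11) = (-2 - I*√2)*(-11) = 22 + 11*I*√2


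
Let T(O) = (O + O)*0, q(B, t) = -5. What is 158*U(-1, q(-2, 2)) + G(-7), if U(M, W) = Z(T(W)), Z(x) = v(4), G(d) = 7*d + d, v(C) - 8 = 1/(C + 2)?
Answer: 3703/3 ≈ 1234.3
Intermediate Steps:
T(O) = 0 (T(O) = (2*O)*0 = 0)
v(C) = 8 + 1/(2 + C) (v(C) = 8 + 1/(C + 2) = 8 + 1/(2 + C))
G(d) = 8*d
Z(x) = 49/6 (Z(x) = (17 + 8*4)/(2 + 4) = (17 + 32)/6 = (⅙)*49 = 49/6)
U(M, W) = 49/6
158*U(-1, q(-2, 2)) + G(-7) = 158*(49/6) + 8*(-7) = 3871/3 - 56 = 3703/3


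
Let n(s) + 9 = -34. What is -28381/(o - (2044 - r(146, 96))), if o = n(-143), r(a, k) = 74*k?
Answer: -28381/5017 ≈ -5.6570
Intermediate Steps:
n(s) = -43 (n(s) = -9 - 34 = -43)
o = -43
-28381/(o - (2044 - r(146, 96))) = -28381/(-43 - (2044 - 74*96)) = -28381/(-43 - (2044 - 1*7104)) = -28381/(-43 - (2044 - 7104)) = -28381/(-43 - 1*(-5060)) = -28381/(-43 + 5060) = -28381/5017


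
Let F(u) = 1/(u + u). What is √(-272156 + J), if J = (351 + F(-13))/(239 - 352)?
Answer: 11*I*√19415164834/2938 ≈ 521.69*I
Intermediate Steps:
F(u) = 1/(2*u)
J = -9125/2938 (J = (351 + (½)/(-13))/(239 - 352) = (351 + (½)*(-1/13))/(-113) = (351 - 1/26)*(-1/113) = (9125/26)*(-1/113) = -9125/2938 ≈ -3.1059)
√(-272156 + J) = √(-272156 - 9125/2938) = √(-799603453/2938) = 11*I*√19415164834/2938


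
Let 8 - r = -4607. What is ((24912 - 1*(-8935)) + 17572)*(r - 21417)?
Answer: -863942038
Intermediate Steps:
r = 4615 (r = 8 - 1*(-4607) = 8 + 4607 = 4615)
((24912 - 1*(-8935)) + 17572)*(r - 21417) = ((24912 - 1*(-8935)) + 17572)*(4615 - 21417) = ((24912 + 8935) + 17572)*(-16802) = (33847 + 17572)*(-16802) = 51419*(-16802) = -863942038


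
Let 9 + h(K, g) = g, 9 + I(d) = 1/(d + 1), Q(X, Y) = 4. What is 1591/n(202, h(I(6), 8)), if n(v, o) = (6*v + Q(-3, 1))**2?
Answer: 1591/1478656 ≈ 0.0010760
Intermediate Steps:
I(d) = -9 + 1/(1 + d) (I(d) = -9 + 1/(d + 1) = -9 + 1/(1 + d))
h(K, g) = -9 + g
n(v, o) = (4 + 6*v)**2 (n(v, o) = (6*v + 4)**2 = (4 + 6*v)**2)
1591/n(202, h(I(6), 8)) = 1591/((4*(2 + 3*202)**2)) = 1591/((4*(2 + 606)**2)) = 1591/((4*608**2)) = 1591/((4*369664)) = 1591/1478656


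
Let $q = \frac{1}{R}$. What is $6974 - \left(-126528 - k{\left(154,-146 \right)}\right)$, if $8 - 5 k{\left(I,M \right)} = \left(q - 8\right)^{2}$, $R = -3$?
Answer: $\frac{6007037}{45} \approx 1.3349 \cdot 10^{5}$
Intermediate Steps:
$q = - \frac{1}{3}$ ($q = \frac{1}{-3} = - \frac{1}{3} \approx -0.33333$)
$k{\left(I,M \right)} = - \frac{553}{45}$ ($k{\left(I,M \right)} = \frac{8}{5} - \frac{\left(- \frac{1}{3} - 8\right)^{2}}{5} = \frac{8}{5} - \frac{\left(- \frac{25}{3}\right)^{2}}{5} = \frac{8}{5} - \frac{125}{9} = - \frac{553}{45}$)
$6974 - \left(-126528 - k{\left(154,-146 \right)}\right) = 6974 - \left(-126528 - - \frac{553}{45}\right) = 6974 - \left(-126528 + \frac{553}{45}\right) = 6974 - - \frac{5693207}{45} = 6974 + \frac{5693207}{45} = \frac{6007037}{45}$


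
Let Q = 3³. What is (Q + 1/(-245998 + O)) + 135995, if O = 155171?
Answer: 12354470193/90827 ≈ 1.3602e+5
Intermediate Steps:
Q = 27
(Q + 1/(-245998 + O)) + 135995 = (27 + 1/(-245998 + 155171)) + 135995 = (27 + 1/(-90827)) + 135995 = (27 - 1/90827) + 135995 = 2452328/90827 + 135995 = 12354470193/90827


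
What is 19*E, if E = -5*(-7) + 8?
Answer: 817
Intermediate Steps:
E = 43 (E = 35 + 8 = 43)
19*E = 19*43 = 817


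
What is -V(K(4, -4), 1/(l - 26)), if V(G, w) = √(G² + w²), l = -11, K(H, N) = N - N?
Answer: -1/37 ≈ -0.027027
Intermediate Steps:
K(H, N) = 0
-V(K(4, -4), 1/(l - 26)) = -√(0² + (1/(-11 - 26))²) = -√(0 + (1/(-37))²) = -√(0 + (-1/37)²) = -√(0 + 1/1369) = -√(1/1369) = -1*1/37 = -1/37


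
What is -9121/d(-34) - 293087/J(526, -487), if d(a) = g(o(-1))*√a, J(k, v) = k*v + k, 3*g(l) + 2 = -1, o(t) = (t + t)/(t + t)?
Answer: 293087/255636 - 9121*I*√34/34 ≈ 1.1465 - 1564.2*I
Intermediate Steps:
o(t) = 1 (o(t) = (2*t)/((2*t)) = (2*t)*(1/(2*t)) = 1)
g(l) = -1 (g(l) = -⅔ + (⅓)*(-1) = -⅔ - ⅓ = -1)
J(k, v) = k + k*v
d(a) = -√a
-9121/d(-34) - 293087/J(526, -487) = -9121*I*√34/34 - 293087*1/(526*(1 - 487)) = -9121*I*√34/34 - 293087/(526*(-486)) = -9121*I*√34/34 - 293087/(-255636) = -9121*I*√34/34 - 293087*(-1/255636) = -9121*I*√34/34 + 293087/255636 = 293087/255636 - 9121*I*√34/34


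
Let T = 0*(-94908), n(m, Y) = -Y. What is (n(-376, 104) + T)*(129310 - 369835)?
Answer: 25014600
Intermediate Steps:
T = 0
(n(-376, 104) + T)*(129310 - 369835) = (-1*104 + 0)*(129310 - 369835) = (-104 + 0)*(-240525) = -104*(-240525) = 25014600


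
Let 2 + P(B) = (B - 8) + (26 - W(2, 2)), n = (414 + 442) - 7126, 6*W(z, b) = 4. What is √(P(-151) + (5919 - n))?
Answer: 8*√1695/3 ≈ 109.79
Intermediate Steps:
W(z, b) = ⅔ (W(z, b) = (⅙)*4 = ⅔)
n = -6270 (n = 856 - 7126 = -6270)
P(B) = 46/3 + B (P(B) = -2 + ((B - 8) + (26 - 1*⅔)) = -2 + ((-8 + B) + (26 - ⅔)) = -2 + ((-8 + B) + 76/3) = -2 + (52/3 + B) = 46/3 + B)
√(P(-151) + (5919 - n)) = √((46/3 - 151) + (5919 - 1*(-6270))) = √(-407/3 + (5919 + 6270)) = √(-407/3 + 12189) = √(36160/3) = 8*√1695/3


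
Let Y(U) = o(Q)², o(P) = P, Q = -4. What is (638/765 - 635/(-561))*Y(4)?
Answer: 264688/8415 ≈ 31.454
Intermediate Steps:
Y(U) = 16 (Y(U) = (-4)² = 16)
(638/765 - 635/(-561))*Y(4) = (638/765 - 635/(-561))*16 = (638*(1/765) - 635*(-1/561))*16 = (638/765 + 635/561)*16 = (16543/8415)*16 = 264688/8415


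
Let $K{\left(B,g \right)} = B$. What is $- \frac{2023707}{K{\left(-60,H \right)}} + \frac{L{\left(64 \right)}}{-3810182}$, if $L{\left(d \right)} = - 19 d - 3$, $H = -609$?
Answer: $\frac{1285115342969}{38101820} \approx 33728.0$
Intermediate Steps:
$L{\left(d \right)} = -3 - 19 d$
$- \frac{2023707}{K{\left(-60,H \right)}} + \frac{L{\left(64 \right)}}{-3810182} = - \frac{2023707}{-60} + \frac{-3 - 1216}{-3810182} = \left(-2023707\right) \left(- \frac{1}{60}\right) + \left(-3 - 1216\right) \left(- \frac{1}{3810182}\right) = \frac{674569}{20} - - \frac{1219}{3810182} = \frac{674569}{20} + \frac{1219}{3810182} = \frac{1285115342969}{38101820}$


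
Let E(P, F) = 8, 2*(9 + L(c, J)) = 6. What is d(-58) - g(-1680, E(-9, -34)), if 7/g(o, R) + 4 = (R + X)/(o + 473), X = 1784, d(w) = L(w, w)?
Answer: -31271/6620 ≈ -4.7237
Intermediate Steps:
L(c, J) = -6 (L(c, J) = -9 + (½)*6 = -9 + 3 = -6)
d(w) = -6
g(o, R) = 7/(-4 + (1784 + R)/(473 + o)) (g(o, R) = 7/(-4 + (R + 1784)/(o + 473)) = 7/(-4 + (1784 + R)/(473 + o)))
d(-58) - g(-1680, E(-9, -34)) = -6 - 7*(473 - 1680)/(-108 + 8 - 4*(-1680)) = -6 - 7*(-1207)/(-108 + 8 + 6720) = -6 - 7*(-1207)/6620 = -6 - 1*(-8449/6620) = -6 + 8449/6620 = -31271/6620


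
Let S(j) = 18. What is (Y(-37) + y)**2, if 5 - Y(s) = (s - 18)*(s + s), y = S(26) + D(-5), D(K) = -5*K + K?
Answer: 16216729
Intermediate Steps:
D(K) = -4*K
y = 38 (y = 18 - 4*(-5) = 18 + 20 = 38)
Y(s) = 5 - 2*s*(-18 + s) (Y(s) = 5 - (s - 18)*(s + s) = 5 - (-18 + s)*2*s = 5 - 2*s*(-18 + s))
(Y(-37) + y)**2 = ((5 - 2*(-37)**2 + 36*(-37)) + 38)**2 = ((5 - 2*1369 - 1332) + 38)**2 = ((5 - 2738 - 1332) + 38)**2 = (-4065 + 38)**2 = (-4027)**2 = 16216729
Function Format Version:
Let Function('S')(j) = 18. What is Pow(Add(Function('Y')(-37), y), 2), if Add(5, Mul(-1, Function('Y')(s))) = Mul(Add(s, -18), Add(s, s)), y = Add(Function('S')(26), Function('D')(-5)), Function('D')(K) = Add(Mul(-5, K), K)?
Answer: 16216729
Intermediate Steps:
Function('D')(K) = Mul(-4, K)
y = 38 (y = Add(18, Mul(-4, -5)) = Add(18, 20) = 38)
Function('Y')(s) = Add(5, Mul(-2, s, Add(-18, s))) (Function('Y')(s) = Add(5, Mul(-1, Mul(Add(s, -18), Add(s, s)))) = Add(5, Mul(-1, Mul(Add(-18, s), Mul(2, s)))) = Add(5, Mul(-1, Mul(2, s, Add(-18, s)))) = Add(5, Mul(-2, s, Add(-18, s))))
Pow(Add(Function('Y')(-37), y), 2) = Pow(Add(Add(5, Mul(-2, Pow(-37, 2)), Mul(36, -37)), 38), 2) = Pow(Add(Add(5, Mul(-2, 1369), -1332), 38), 2) = Pow(Add(Add(5, -2738, -1332), 38), 2) = Pow(Add(-4065, 38), 2) = Pow(-4027, 2) = 16216729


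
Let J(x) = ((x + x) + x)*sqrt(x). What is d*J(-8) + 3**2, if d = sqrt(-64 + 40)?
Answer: 9 + 192*sqrt(3) ≈ 341.55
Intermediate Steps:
d = 2*I*sqrt(6) (d = sqrt(-24) = 2*I*sqrt(6) ≈ 4.899*I)
J(x) = 3*x**(3/2) (J(x) = (2*x + x)*sqrt(x) = (3*x)*sqrt(x) = 3*x**(3/2))
d*J(-8) + 3**2 = (2*I*sqrt(6))*(3*(-8)**(3/2)) + 3**2 = (2*I*sqrt(6))*(3*(-16*I*sqrt(2))) + 9 = (2*I*sqrt(6))*(-48*I*sqrt(2)) + 9 = 192*sqrt(3) + 9 = 9 + 192*sqrt(3)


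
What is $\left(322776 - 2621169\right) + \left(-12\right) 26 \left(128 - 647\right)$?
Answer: $-2136465$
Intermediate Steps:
$\left(322776 - 2621169\right) + \left(-12\right) 26 \left(128 - 647\right) = -2298393 - -161928 = -2298393 + 161928 = -2136465$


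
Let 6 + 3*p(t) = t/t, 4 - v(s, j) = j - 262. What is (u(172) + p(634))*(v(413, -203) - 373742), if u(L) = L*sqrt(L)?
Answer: 1866365/3 - 128405912*sqrt(43) ≈ -8.4139e+8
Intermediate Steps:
v(s, j) = 266 - j (v(s, j) = 4 - (j - 262) = 4 - (-262 + j) = 4 + (262 - j) = 266 - j)
u(L) = L**(3/2)
p(t) = -5/3 (p(t) = -2 + (t/t)/3 = -2 + (1/3)*1 = -2 + 1/3 = -5/3)
(u(172) + p(634))*(v(413, -203) - 373742) = (172**(3/2) - 5/3)*((266 - 1*(-203)) - 373742) = (344*sqrt(43) - 5/3)*((266 + 203) - 373742) = (-5/3 + 344*sqrt(43))*(469 - 373742) = (-5/3 + 344*sqrt(43))*(-373273) = 1866365/3 - 128405912*sqrt(43)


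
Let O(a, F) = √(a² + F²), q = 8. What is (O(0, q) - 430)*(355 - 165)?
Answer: -80180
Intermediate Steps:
O(a, F) = √(F² + a²)
(O(0, q) - 430)*(355 - 165) = (√(8² + 0²) - 430)*(355 - 165) = (√(64 + 0) - 430)*190 = (√64 - 430)*190 = (8 - 430)*190 = -422*190 = -80180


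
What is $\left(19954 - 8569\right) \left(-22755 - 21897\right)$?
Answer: $-508363020$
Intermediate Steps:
$\left(19954 - 8569\right) \left(-22755 - 21897\right) = 11385 \left(-44652\right) = -508363020$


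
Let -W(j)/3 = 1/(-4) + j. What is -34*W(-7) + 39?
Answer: -1401/2 ≈ -700.50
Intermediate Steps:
W(j) = 3/4 - 3*j (W(j) = -3*(1/(-4) + j) = -3*(-1/4 + j) = 3/4 - 3*j)
-34*W(-7) + 39 = -34*(3/4 - 3*(-7)) + 39 = -34*(3/4 + 21) + 39 = -34*87/4 + 39 = -1479/2 + 39 = -1401/2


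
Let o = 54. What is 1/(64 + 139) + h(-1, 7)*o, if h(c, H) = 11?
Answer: 120583/203 ≈ 594.00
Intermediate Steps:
1/(64 + 139) + h(-1, 7)*o = 1/(64 + 139) + 11*54 = 1/203 + 594 = 120583/203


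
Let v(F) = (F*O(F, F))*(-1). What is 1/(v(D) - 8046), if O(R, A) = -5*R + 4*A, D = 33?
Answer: -1/6957 ≈ -0.00014374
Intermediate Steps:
v(F) = F² (v(F) = (F*(-5*F + 4*F))*(-1) = (F*(-F))*(-1) = -F²*(-1) = F²)
1/(v(D) - 8046) = 1/(33² - 8046) = 1/(1089 - 8046) = 1/(-6957) = -1/6957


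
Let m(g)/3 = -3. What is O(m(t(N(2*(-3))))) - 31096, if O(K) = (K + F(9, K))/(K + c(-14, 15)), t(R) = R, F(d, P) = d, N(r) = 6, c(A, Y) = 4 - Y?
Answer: -31096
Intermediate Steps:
m(g) = -9 (m(g) = 3*(-3) = -9)
O(K) = (9 + K)/(-11 + K) (O(K) = (K + 9)/(K + (4 - 1*15)) = (9 + K)/(K + (4 - 15)) = (9 + K)/(K - 11) = (9 + K)/(-11 + K))
O(m(t(N(2*(-3))))) - 31096 = (9 - 9)/(-11 - 9) - 31096 = 0/(-20) - 31096 = -1/20*0 - 31096 = 0 - 31096 = -31096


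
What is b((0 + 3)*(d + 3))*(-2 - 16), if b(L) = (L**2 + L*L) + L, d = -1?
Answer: -1404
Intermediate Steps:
b(L) = L + 2*L**2 (b(L) = (L**2 + L**2) + L = 2*L**2 + L = L + 2*L**2)
b((0 + 3)*(d + 3))*(-2 - 16) = (((0 + 3)*(-1 + 3))*(1 + 2*((0 + 3)*(-1 + 3))))*(-2 - 16) = ((3*2)*(1 + 2*(3*2)))*(-18) = (6*(1 + 2*6))*(-18) = (6*(1 + 12))*(-18) = (6*13)*(-18) = 78*(-18) = -1404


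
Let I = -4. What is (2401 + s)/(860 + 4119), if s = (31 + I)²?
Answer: 3130/4979 ≈ 0.62864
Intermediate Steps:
s = 729 (s = (31 - 4)² = 27² = 729)
(2401 + s)/(860 + 4119) = (2401 + 729)/(860 + 4119) = 3130/4979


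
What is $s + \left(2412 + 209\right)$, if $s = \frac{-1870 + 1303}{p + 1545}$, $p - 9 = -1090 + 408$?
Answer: $\frac{2284945}{872} \approx 2620.4$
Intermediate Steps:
$p = -673$ ($p = 9 + \left(-1090 + 408\right) = 9 - 682 = -673$)
$s = - \frac{567}{872}$ ($s = \frac{-1870 + 1303}{-673 + 1545} = - \frac{567}{872} \approx -0.65023$)
$s + \left(2412 + 209\right) = - \frac{567}{872} + \left(2412 + 209\right) = - \frac{567}{872} + 2621 = \frac{2284945}{872}$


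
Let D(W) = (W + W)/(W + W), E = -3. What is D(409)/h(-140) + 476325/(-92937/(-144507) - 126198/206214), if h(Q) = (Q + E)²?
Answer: 16125380734561121599/1054732304626 ≈ 1.5289e+7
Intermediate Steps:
D(W) = 1 (D(W) = (2*W)/((2*W)) = (2*W)*(1/(2*W)) = 1)
h(Q) = (-3 + Q)² (h(Q) = (Q - 3)² = (-3 + Q)²)
D(409)/h(-140) + 476325/(-92937/(-144507) - 126198/206214) = 1/(-3 - 140)² + 476325/(-92937/(-144507) - 126198/206214) = 1/(-143)² + 476325/(-92937*(-1/144507) - 126198*1/206214) = 1/20449 + 476325/(30979/48169 - 21033/34369) = 1*(1/20449) + 476325/(51578674/1655520361) = 1/20449 + 476325*(1655520361/51578674) = 1/20449 + 788565735953325/51578674 = 16125380734561121599/1054732304626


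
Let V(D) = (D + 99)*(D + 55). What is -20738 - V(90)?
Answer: -48143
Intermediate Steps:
V(D) = (55 + D)*(99 + D) (V(D) = (99 + D)*(55 + D) = (55 + D)*(99 + D))
-20738 - V(90) = -20738 - (5445 + 90² + 154*90) = -20738 - (5445 + 8100 + 13860) = -20738 - 1*27405 = -20738 - 27405 = -48143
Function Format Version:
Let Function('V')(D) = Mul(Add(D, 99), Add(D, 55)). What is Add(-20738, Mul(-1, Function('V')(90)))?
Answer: -48143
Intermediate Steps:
Function('V')(D) = Mul(Add(55, D), Add(99, D)) (Function('V')(D) = Mul(Add(99, D), Add(55, D)) = Mul(Add(55, D), Add(99, D)))
Add(-20738, Mul(-1, Function('V')(90))) = Add(-20738, Mul(-1, Add(5445, Pow(90, 2), Mul(154, 90)))) = Add(-20738, Mul(-1, Add(5445, 8100, 13860))) = Add(-20738, Mul(-1, 27405)) = Add(-20738, -27405) = -48143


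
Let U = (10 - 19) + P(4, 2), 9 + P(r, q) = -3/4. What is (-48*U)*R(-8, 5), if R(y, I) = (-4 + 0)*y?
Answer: 28800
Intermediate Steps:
P(r, q) = -39/4 (P(r, q) = -9 - 3/4 = -9 - 3*¼ = -9 - ¾ = -39/4)
R(y, I) = -4*y
U = -75/4 (U = (10 - 19) - 39/4 = -9 - 39/4 = -75/4 ≈ -18.750)
(-48*U)*R(-8, 5) = (-48*(-75/4))*(-4*(-8)) = 900*32 = 28800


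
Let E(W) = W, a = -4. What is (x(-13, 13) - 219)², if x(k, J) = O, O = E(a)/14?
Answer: 2356225/49 ≈ 48086.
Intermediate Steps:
O = -2/7 (O = -4/14 = -4*1/14 = -2/7 ≈ -0.28571)
x(k, J) = -2/7
(x(-13, 13) - 219)² = (-2/7 - 219)² = (-1535/7)² = 2356225/49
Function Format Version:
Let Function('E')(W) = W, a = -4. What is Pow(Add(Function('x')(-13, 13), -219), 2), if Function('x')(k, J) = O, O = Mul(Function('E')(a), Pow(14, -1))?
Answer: Rational(2356225, 49) ≈ 48086.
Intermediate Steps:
O = Rational(-2, 7) (O = Mul(-4, Pow(14, -1)) = Mul(-4, Rational(1, 14)) = Rational(-2, 7) ≈ -0.28571)
Function('x')(k, J) = Rational(-2, 7)
Pow(Add(Function('x')(-13, 13), -219), 2) = Pow(Add(Rational(-2, 7), -219), 2) = Pow(Rational(-1535, 7), 2) = Rational(2356225, 49)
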